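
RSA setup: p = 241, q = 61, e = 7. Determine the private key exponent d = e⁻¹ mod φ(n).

12343

φ(n) = (p−1)(q−1) = 240·60 = 14400.
Need d with 7·d ≡ 1 (mod 14400). Apply the extended Euclidean algorithm:
14400 = 2057×7 + 1
7 = 7×1 + 0
Back-substitute:
1 = 14400 − 2057·7
So 7·(-2057) ≡ 1 (mod 14400), hence d ≡ -2057 ≡ 12343 (mod 14400).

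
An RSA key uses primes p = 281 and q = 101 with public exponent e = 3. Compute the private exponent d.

18667

φ(n) = (p−1)(q−1) = 280·100 = 28000.
Need d with 3·d ≡ 1 (mod 28000). Apply the extended Euclidean algorithm:
28000 = 9333*3 + 1
3 = 3*1 + 0
Back-substitute:
1 = 28000 − 9333·3
So 3·(-9333) ≡ 1 (mod 28000), hence d ≡ -9333 ≡ 18667 (mod 28000).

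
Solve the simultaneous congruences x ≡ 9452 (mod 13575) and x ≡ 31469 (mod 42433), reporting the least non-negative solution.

505026602

Write x = 9452 + 13575·k. Then 13575·k ≡ 31469 − 9452 ≡ 22017 (mod 42433).
Need 13575⁻¹ mod 42433. Extended Euclid on (42433, 13575):
42433 = 3*13575 + 1708
13575 = 7*1708 + 1619
1708 = 1*1619 + 89
1619 = 18*89 + 17
89 = 5*17 + 4
17 = 4*4 + 1
4 = 4*1 + 0
Back-substitute:
1 = 17 − 4·4
1 = −4·89 + 21·17
1 = 21·1619 − 382·89
1 = −382·1708 + 403·1619
1 = 403·13575 − 3203·1708
1 = −3203·42433 + 10012·13575
13575⁻¹ ≡ 10012 (mod 42433), so k ≡ 10012·22017 ≡ 37202 (mod 42433).
x = 9452 + 13575·37202 = 505026602.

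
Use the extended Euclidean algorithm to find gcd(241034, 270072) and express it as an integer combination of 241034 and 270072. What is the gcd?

2

Repeated division:
270072 = 1*241034 + 29038
241034 = 8*29038 + 8730
29038 = 3*8730 + 2848
8730 = 3*2848 + 186
2848 = 15*186 + 58
186 = 3*58 + 12
58 = 4*12 + 10
12 = 1*10 + 2
10 = 5*2 + 0
gcd(241034, 270072) = 2.
Working backward:
2 = 12 − 10
2 = −58 + 5·12
2 = 5·186 − 16·58
2 = −16·2848 + 245·186
2 = 245·8730 − 751·2848
2 = −751·29038 + 2498·8730
2 = 2498·241034 − 20735·29038
2 = −20735·270072 + 23233·241034
So 2 = (-20735)·270072 + (23233)·241034.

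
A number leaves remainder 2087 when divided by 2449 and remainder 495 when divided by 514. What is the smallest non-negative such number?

824951

Write x = 2087 + 2449·k. Then 2449·k ≡ 495 − 2087 ≡ 464 (mod 514).
Need 2449⁻¹ mod 514. Extended Euclid on (514, 393):
514 = 1·393 + 121
393 = 3·121 + 30
121 = 4·30 + 1
30 = 30·1 + 0
Back-substitute:
1 = 121 − 4·30
1 = −4·393 + 13·121
1 = 13·514 − 17·393
2449⁻¹ ≡ 497 (mod 514), so k ≡ 497·464 ≡ 336 (mod 514).
x = 2087 + 2449·336 = 824951.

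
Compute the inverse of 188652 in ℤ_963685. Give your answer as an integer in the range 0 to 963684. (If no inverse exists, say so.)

939528

Apply the Euclidean algorithm to 963685 and 188652:
963685 = 5×188652 + 20425
188652 = 9×20425 + 4827
20425 = 4×4827 + 1117
4827 = 4×1117 + 359
1117 = 3×359 + 40
359 = 8×40 + 39
40 = 1×39 + 1
39 = 39×1 + 0
Since gcd(188652, 963685) = 1, back-substitute to write 1 as a combination:
1 = 40 − 39
1 = −359 + 9·40
1 = 9·1117 − 28·359
1 = −28·4827 + 121·1117
1 = 121·20425 − 512·4827
1 = −512·188652 + 4729·20425
1 = 4729·963685 − 24157·188652
Thus 188652·(-24157) ≡ 1 (mod 963685); reducing, -24157 mod 963685 = 939528.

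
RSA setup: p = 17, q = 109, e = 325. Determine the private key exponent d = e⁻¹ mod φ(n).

973

φ(n) = (p−1)(q−1) = 16·108 = 1728.
Need d with 325·d ≡ 1 (mod 1728). Apply the extended Euclidean algorithm:
1728 = 5×325 + 103
325 = 3×103 + 16
103 = 6×16 + 7
16 = 2×7 + 2
7 = 3×2 + 1
2 = 2×1 + 0
Back-substitute:
1 = 7 − 3·2
1 = −3·16 + 7·7
1 = 7·103 − 45·16
1 = −45·325 + 142·103
1 = 142·1728 − 755·325
So 325·(-755) ≡ 1 (mod 1728), hence d ≡ -755 ≡ 973 (mod 1728).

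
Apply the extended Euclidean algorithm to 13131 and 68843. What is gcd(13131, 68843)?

Euclidean algorithm:
68843 = 5·13131 + 3188
13131 = 4·3188 + 379
3188 = 8·379 + 156
379 = 2·156 + 67
156 = 2·67 + 22
67 = 3·22 + 1
22 = 22·1 + 0
gcd(13131, 68843) = 1.
Express as a combination:
1 = 67 − 3·22
1 = −3·156 + 7·67
1 = 7·379 − 17·156
1 = −17·3188 + 143·379
1 = 143·13131 − 589·3188
1 = −589·68843 + 3088·13131
So 1 = (-589)·68843 + (3088)·13131.

1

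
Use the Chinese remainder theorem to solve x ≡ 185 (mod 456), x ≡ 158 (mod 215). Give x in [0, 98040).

Write x = 185 + 456·k. Then 456·k ≡ 158 − 185 ≡ 188 (mod 215).
Need 456⁻¹ mod 215. Extended Euclid on (215, 26):
215 = 8×26 + 7
26 = 3×7 + 5
7 = 1×5 + 2
5 = 2×2 + 1
2 = 2×1 + 0
Back-substitute:
1 = 5 − 2·2
1 = −2·7 + 3·5
1 = 3·26 − 11·7
1 = −11·215 + 91·26
456⁻¹ ≡ 91 (mod 215), so k ≡ 91·188 ≡ 123 (mod 215).
x = 185 + 456·123 = 56273.

56273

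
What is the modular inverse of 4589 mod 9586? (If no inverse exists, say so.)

2373

gcd(9586, 4589) by repeated division:
9586 = 2·4589 + 408
4589 = 11·408 + 101
408 = 4·101 + 4
101 = 25·4 + 1
4 = 4·1 + 0
Since gcd(4589, 9586) = 1, back-substitute to write 1 as a combination:
1 = 101 − 25·4
1 = −25·408 + 101·101
1 = 101·4589 − 1136·408
1 = −1136·9586 + 2373·4589
So 4589·2373 ≡ 1 (mod 9586).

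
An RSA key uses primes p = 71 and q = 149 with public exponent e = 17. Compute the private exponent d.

7313

φ(n) = (p−1)(q−1) = 70·148 = 10360.
Need d with 17·d ≡ 1 (mod 10360). Apply the extended Euclidean algorithm:
10360 = 609*17 + 7
17 = 2*7 + 3
7 = 2*3 + 1
3 = 3*1 + 0
Back-substitute:
1 = 7 − 2·3
1 = −2·17 + 5·7
1 = 5·10360 − 3047·17
So 17·(-3047) ≡ 1 (mod 10360), hence d ≡ -3047 ≡ 7313 (mod 10360).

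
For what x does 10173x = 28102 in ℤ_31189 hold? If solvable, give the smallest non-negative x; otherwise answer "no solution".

First find gcd(10173, 31189):
31189 = 3·10173 + 670
10173 = 15·670 + 123
670 = 5·123 + 55
123 = 2·55 + 13
55 = 4·13 + 3
13 = 4·3 + 1
3 = 3·1 + 0
gcd = 1, so a unique solution mod 31189 exists.
Back-substitute for the Bézout coefficients:
1 = 13 − 4·3
1 = −4·55 + 17·13
1 = 17·123 − 38·55
1 = −38·670 + 207·123
1 = 207·10173 − 3143·670
1 = −3143·31189 + 9636·10173
So 10173·(9636) ≡ 1 (mod 31189), giving 10173⁻¹ ≡ 9636.
x ≡ 10173⁻¹·28102 ≡ 9636·28102 ≡ 7974 (mod 31189).

7974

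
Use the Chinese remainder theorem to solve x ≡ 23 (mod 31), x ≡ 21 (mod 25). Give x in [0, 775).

271

Write x = 23 + 31·k. Then 31·k ≡ 21 − 23 ≡ 23 (mod 25).
Need 31⁻¹ mod 25. Extended Euclid on (25, 6):
25 = 4×6 + 1
6 = 6×1 + 0
Back-substitute:
1 = 25 − 4·6
31⁻¹ ≡ 21 (mod 25), so k ≡ 21·23 ≡ 8 (mod 25).
x = 23 + 31·8 = 271.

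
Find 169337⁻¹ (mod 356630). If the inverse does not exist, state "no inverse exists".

Apply the Euclidean algorithm to 356630 and 169337:
356630 = 2×169337 + 17956
169337 = 9×17956 + 7733
17956 = 2×7733 + 2490
7733 = 3×2490 + 263
2490 = 9×263 + 123
263 = 2×123 + 17
123 = 7×17 + 4
17 = 4×4 + 1
4 = 4×1 + 0
Since gcd(169337, 356630) = 1, back-substitute to write 1 as a combination:
1 = 17 − 4·4
1 = −4·123 + 29·17
1 = 29·263 − 62·123
1 = −62·2490 + 587·263
1 = 587·7733 − 1823·2490
1 = −1823·17956 + 4233·7733
1 = 4233·169337 − 39920·17956
1 = −39920·356630 + 84073·169337
So 169337·84073 ≡ 1 (mod 356630).

84073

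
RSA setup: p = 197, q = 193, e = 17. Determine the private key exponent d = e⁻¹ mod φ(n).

6641

φ(n) = (p−1)(q−1) = 196·192 = 37632.
Need d with 17·d ≡ 1 (mod 37632). Apply the extended Euclidean algorithm:
37632 = 2213·17 + 11
17 = 1·11 + 6
11 = 1·6 + 5
6 = 1·5 + 1
5 = 5·1 + 0
Back-substitute:
1 = 6 − 5
1 = −11 + 2·6
1 = 2·17 − 3·11
1 = −3·37632 + 6641·17
So 17·6641 ≡ 1 (mod 37632), hence d = 6641.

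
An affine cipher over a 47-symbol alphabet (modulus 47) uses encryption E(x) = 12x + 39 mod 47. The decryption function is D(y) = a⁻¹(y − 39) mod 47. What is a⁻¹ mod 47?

4

Run Euclid on (47, 12):
47 = 3*12 + 11
12 = 1*11 + 1
11 = 11*1 + 0
Since gcd(12, 47) = 1, back-substitute to write 1 as a combination:
1 = 12 − 11
1 = −47 + 4·12
So 12·4 ≡ 1 (mod 47).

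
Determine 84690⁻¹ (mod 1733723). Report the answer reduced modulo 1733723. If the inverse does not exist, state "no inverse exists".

747677

Run Euclid on (1733723, 84690):
1733723 = 20*84690 + 39923
84690 = 2*39923 + 4844
39923 = 8*4844 + 1171
4844 = 4*1171 + 160
1171 = 7*160 + 51
160 = 3*51 + 7
51 = 7*7 + 2
7 = 3*2 + 1
2 = 2*1 + 0
The gcd is 1. Working backward:
1 = 7 − 3·2
1 = −3·51 + 22·7
1 = 22·160 − 69·51
1 = −69·1171 + 505·160
1 = 505·4844 − 2089·1171
1 = −2089·39923 + 17217·4844
1 = 17217·84690 − 36523·39923
1 = −36523·1733723 + 747677·84690
So 84690·747677 ≡ 1 (mod 1733723).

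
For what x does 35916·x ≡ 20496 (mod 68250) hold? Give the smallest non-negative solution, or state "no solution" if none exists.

First find gcd(35916, 68250):
68250 = 1*35916 + 32334
35916 = 1*32334 + 3582
32334 = 9*3582 + 96
3582 = 37*96 + 30
96 = 3*30 + 6
30 = 5*6 + 0
gcd = 6 and 6 | 20496, so solutions exist. Divide through by 6: 5986x ≡ 3416 (mod 11375).
Now find 5986⁻¹ mod 11375:
11375 = 1*5986 + 5389
5986 = 1*5389 + 597
5389 = 9*597 + 16
597 = 37*16 + 5
16 = 3*5 + 1
5 = 5*1 + 0
Back-substitute:
1 = 16 − 3·5
1 = −3·597 + 112·16
1 = 112·5389 − 1011·597
1 = −1011·5986 + 1123·5389
1 = 1123·11375 − 2134·5986
So 5986·(-2134) ≡ 1 (mod 11375), i.e. 5986⁻¹ ≡ 9241.
Then x ≡ 9241·3416 ≡ 1631 (mod 11375); the smallest non-negative solution is x = 1631.

1631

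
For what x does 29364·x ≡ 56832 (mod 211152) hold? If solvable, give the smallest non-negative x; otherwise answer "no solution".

First find gcd(29364, 211152):
211152 = 7*29364 + 5604
29364 = 5*5604 + 1344
5604 = 4*1344 + 228
1344 = 5*228 + 204
228 = 1*204 + 24
204 = 8*24 + 12
24 = 2*12 + 0
gcd = 12 and 12 | 56832, so solutions exist. Divide through by 12: 2447x ≡ 4736 (mod 17596).
Now find 2447⁻¹ mod 17596:
17596 = 7·2447 + 467
2447 = 5·467 + 112
467 = 4·112 + 19
112 = 5·19 + 17
19 = 1·17 + 2
17 = 8·2 + 1
2 = 2·1 + 0
Back-substitute:
1 = 17 − 8·2
1 = −8·19 + 9·17
1 = 9·112 − 53·19
1 = −53·467 + 221·112
1 = 221·2447 − 1158·467
1 = −1158·17596 + 8327·2447
So 2447⁻¹ ≡ 8327 (mod 17596).
Then x ≡ 8327·4736 ≡ 4036 (mod 17596); the smallest non-negative solution is x = 4036.

4036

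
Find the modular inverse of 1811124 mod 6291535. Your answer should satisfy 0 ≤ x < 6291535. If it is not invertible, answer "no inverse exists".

4233934

gcd(6291535, 1811124) by repeated division:
6291535 = 3*1811124 + 858163
1811124 = 2*858163 + 94798
858163 = 9*94798 + 4981
94798 = 19*4981 + 159
4981 = 31*159 + 52
159 = 3*52 + 3
52 = 17*3 + 1
3 = 3*1 + 0
The gcd is 1. Working backward:
1 = 52 − 17·3
1 = −17·159 + 52·52
1 = 52·4981 − 1629·159
1 = −1629·94798 + 31003·4981
1 = 31003·858163 − 280656·94798
1 = −280656·1811124 + 592315·858163
1 = 592315·6291535 − 2057601·1811124
Thus 1811124·(-2057601) ≡ 1 (mod 6291535); reducing, -2057601 mod 6291535 = 4233934.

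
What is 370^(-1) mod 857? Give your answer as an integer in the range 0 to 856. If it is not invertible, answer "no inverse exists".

271

Run Euclid on (857, 370):
857 = 2·370 + 117
370 = 3·117 + 19
117 = 6·19 + 3
19 = 6·3 + 1
3 = 3·1 + 0
Since gcd(370, 857) = 1, back-substitute to write 1 as a combination:
1 = 19 − 6·3
1 = −6·117 + 37·19
1 = 37·370 − 117·117
1 = −117·857 + 271·370
So 370·271 ≡ 1 (mod 857).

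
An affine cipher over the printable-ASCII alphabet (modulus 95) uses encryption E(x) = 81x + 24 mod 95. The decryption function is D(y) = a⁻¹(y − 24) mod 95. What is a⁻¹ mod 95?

Apply the Euclidean algorithm to 95 and 81:
95 = 1·81 + 14
81 = 5·14 + 11
14 = 1·11 + 3
11 = 3·3 + 2
3 = 1·2 + 1
2 = 2·1 + 0
The gcd is 1. Working backward:
1 = 3 − 2
1 = −11 + 4·3
1 = 4·14 − 5·11
1 = −5·81 + 29·14
1 = 29·95 − 34·81
Hence 81⁻¹ ≡ -34 ≡ 61 (mod 95).

61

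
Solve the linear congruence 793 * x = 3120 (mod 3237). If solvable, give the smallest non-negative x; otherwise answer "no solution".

First find gcd(793, 3237):
3237 = 4×793 + 65
793 = 12×65 + 13
65 = 5×13 + 0
gcd = 13 and 13 | 3120, so solutions exist. Divide through by 13: 61x ≡ 240 (mod 249).
Now find 61⁻¹ mod 249:
249 = 4·61 + 5
61 = 12·5 + 1
5 = 5·1 + 0
Back-substitute:
1 = 61 − 12·5
1 = −12·249 + 49·61
So 61⁻¹ ≡ 49 (mod 249).
Then x ≡ 49·240 ≡ 57 (mod 249); the smallest non-negative solution is x = 57.

57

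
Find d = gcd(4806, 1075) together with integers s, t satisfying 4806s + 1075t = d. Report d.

1

Apply Euclid's algorithm to 4806 and 1075:
4806 = 4×1075 + 506
1075 = 2×506 + 63
506 = 8×63 + 2
63 = 31×2 + 1
2 = 2×1 + 0
gcd(4806, 1075) = 1.
Express as a combination:
1 = 63 − 31·2
1 = −31·506 + 249·63
1 = 249·1075 − 529·506
1 = −529·4806 + 2365·1075
So 1 = (-529)·4806 + (2365)·1075.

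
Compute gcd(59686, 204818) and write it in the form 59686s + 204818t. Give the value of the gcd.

2

Euclidean algorithm:
204818 = 3×59686 + 25760
59686 = 2×25760 + 8166
25760 = 3×8166 + 1262
8166 = 6×1262 + 594
1262 = 2×594 + 74
594 = 8×74 + 2
74 = 37×2 + 0
gcd(59686, 204818) = 2.
Working backward:
2 = 594 − 8·74
2 = −8·1262 + 17·594
2 = 17·8166 − 110·1262
2 = −110·25760 + 347·8166
2 = 347·59686 − 804·25760
2 = −804·204818 + 2759·59686
So 2 = (-804)·204818 + (2759)·59686.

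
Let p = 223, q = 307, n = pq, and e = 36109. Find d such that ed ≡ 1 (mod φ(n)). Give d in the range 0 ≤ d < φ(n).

64873

φ(n) = (p−1)(q−1) = 222·306 = 67932.
Need d with 36109·d ≡ 1 (mod 67932). Apply the extended Euclidean algorithm:
67932 = 1*36109 + 31823
36109 = 1*31823 + 4286
31823 = 7*4286 + 1821
4286 = 2*1821 + 644
1821 = 2*644 + 533
644 = 1*533 + 111
533 = 4*111 + 89
111 = 1*89 + 22
89 = 4*22 + 1
22 = 22*1 + 0
Back-substitute:
1 = 89 − 4·22
1 = −4·111 + 5·89
1 = 5·533 − 24·111
1 = −24·644 + 29·533
1 = 29·1821 − 82·644
1 = −82·4286 + 193·1821
1 = 193·31823 − 1433·4286
1 = −1433·36109 + 1626·31823
1 = 1626·67932 − 3059·36109
So 36109·(-3059) ≡ 1 (mod 67932), hence d ≡ -3059 ≡ 64873 (mod 67932).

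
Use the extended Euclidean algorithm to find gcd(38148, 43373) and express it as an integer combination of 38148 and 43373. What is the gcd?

11

Repeated division:
43373 = 1×38148 + 5225
38148 = 7×5225 + 1573
5225 = 3×1573 + 506
1573 = 3×506 + 55
506 = 9×55 + 11
55 = 5×11 + 0
gcd(38148, 43373) = 11.
Working backward:
11 = 506 − 9·55
11 = −9·1573 + 28·506
11 = 28·5225 − 93·1573
11 = −93·38148 + 679·5225
11 = 679·43373 − 772·38148
So 11 = (679)·43373 + (-772)·38148.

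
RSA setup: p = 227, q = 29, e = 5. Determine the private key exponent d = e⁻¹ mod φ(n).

φ(n) = (p−1)(q−1) = 226·28 = 6328.
Need d with 5·d ≡ 1 (mod 6328). Apply the extended Euclidean algorithm:
6328 = 1265·5 + 3
5 = 1·3 + 2
3 = 1·2 + 1
2 = 2·1 + 0
Back-substitute:
1 = 3 − 2
1 = −5 + 2·3
1 = 2·6328 − 2531·5
So 5·(-2531) ≡ 1 (mod 6328), hence d ≡ -2531 ≡ 3797 (mod 6328).

3797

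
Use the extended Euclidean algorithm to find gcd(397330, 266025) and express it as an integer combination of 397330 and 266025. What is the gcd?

5

Repeated division:
397330 = 1·266025 + 131305
266025 = 2·131305 + 3415
131305 = 38·3415 + 1535
3415 = 2·1535 + 345
1535 = 4·345 + 155
345 = 2·155 + 35
155 = 4·35 + 15
35 = 2·15 + 5
15 = 3·5 + 0
gcd(397330, 266025) = 5.
Working backward:
5 = 35 − 2·15
5 = −2·155 + 9·35
5 = 9·345 − 20·155
5 = −20·1535 + 89·345
5 = 89·3415 − 198·1535
5 = −198·131305 + 7613·3415
5 = 7613·266025 − 15424·131305
5 = −15424·397330 + 23037·266025
So 5 = (-15424)·397330 + (23037)·266025.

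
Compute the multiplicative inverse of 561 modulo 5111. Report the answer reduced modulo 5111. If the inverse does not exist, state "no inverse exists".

1731

gcd(5111, 561) by repeated division:
5111 = 9*561 + 62
561 = 9*62 + 3
62 = 20*3 + 2
3 = 1*2 + 1
2 = 2*1 + 0
Since gcd(561, 5111) = 1, back-substitute to write 1 as a combination:
1 = 3 − 2
1 = −62 + 21·3
1 = 21·561 − 190·62
1 = −190·5111 + 1731·561
So 561·1731 ≡ 1 (mod 5111).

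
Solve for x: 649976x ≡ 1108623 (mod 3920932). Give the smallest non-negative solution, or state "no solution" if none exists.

gcd(649976, 3920932):
3920932 = 6×649976 + 21076
649976 = 30×21076 + 17696
21076 = 1×17696 + 3380
17696 = 5×3380 + 796
3380 = 4×796 + 196
796 = 4×196 + 12
196 = 16×12 + 4
12 = 3×4 + 0
gcd = 4, but 4 ∤ 1108623, so the congruence has no solution.

no solution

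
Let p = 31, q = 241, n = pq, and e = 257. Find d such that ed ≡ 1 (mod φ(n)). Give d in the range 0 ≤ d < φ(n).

φ(n) = (p−1)(q−1) = 30·240 = 7200.
Need d with 257·d ≡ 1 (mod 7200). Apply the extended Euclidean algorithm:
7200 = 28×257 + 4
257 = 64×4 + 1
4 = 4×1 + 0
Back-substitute:
1 = 257 − 64·4
1 = −64·7200 + 1793·257
So 257·1793 ≡ 1 (mod 7200), hence d = 1793.

1793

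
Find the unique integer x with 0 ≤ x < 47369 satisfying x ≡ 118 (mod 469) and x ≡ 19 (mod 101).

13250

Write x = 118 + 469·k. Then 469·k ≡ 19 − 118 ≡ 2 (mod 101).
Need 469⁻¹ mod 101. Extended Euclid on (101, 65):
101 = 1×65 + 36
65 = 1×36 + 29
36 = 1×29 + 7
29 = 4×7 + 1
7 = 7×1 + 0
Back-substitute:
1 = 29 − 4·7
1 = −4·36 + 5·29
1 = 5·65 − 9·36
1 = −9·101 + 14·65
469⁻¹ ≡ 14 (mod 101), so k ≡ 14·2 ≡ 28 (mod 101).
x = 118 + 469·28 = 13250.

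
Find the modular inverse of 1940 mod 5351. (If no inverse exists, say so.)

Apply the Euclidean algorithm to 5351 and 1940:
5351 = 2·1940 + 1471
1940 = 1·1471 + 469
1471 = 3·469 + 64
469 = 7·64 + 21
64 = 3·21 + 1
21 = 21·1 + 0
gcd = 1, so the inverse exists. Back-substitute:
1 = 64 − 3·21
1 = −3·469 + 22·64
1 = 22·1471 − 69·469
1 = −69·1940 + 91·1471
1 = 91·5351 − 251·1940
So 1940·(-251) ≡ 1 (mod 5351), and -251 ≡ 5100 (mod 5351).

5100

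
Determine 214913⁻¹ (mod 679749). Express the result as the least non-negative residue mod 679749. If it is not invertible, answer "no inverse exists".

Run Euclid on (679749, 214913):
679749 = 3·214913 + 35010
214913 = 6·35010 + 4853
35010 = 7·4853 + 1039
4853 = 4·1039 + 697
1039 = 1·697 + 342
697 = 2·342 + 13
342 = 26·13 + 4
13 = 3·4 + 1
4 = 4·1 + 0
The gcd is 1. Working backward:
1 = 13 − 3·4
1 = −3·342 + 79·13
1 = 79·697 − 161·342
1 = −161·1039 + 240·697
1 = 240·4853 − 1121·1039
1 = −1121·35010 + 8087·4853
1 = 8087·214913 − 49643·35010
1 = −49643·679749 + 157016·214913
So 214913·157016 ≡ 1 (mod 679749).

157016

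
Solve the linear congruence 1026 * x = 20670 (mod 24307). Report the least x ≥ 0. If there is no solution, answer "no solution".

First find gcd(1026, 24307):
24307 = 23×1026 + 709
1026 = 1×709 + 317
709 = 2×317 + 75
317 = 4×75 + 17
75 = 4×17 + 7
17 = 2×7 + 3
7 = 2×3 + 1
3 = 3×1 + 0
gcd = 1, so a unique solution mod 24307 exists.
Back-substitute for the Bézout coefficients:
1 = 7 − 2·3
1 = −2·17 + 5·7
1 = 5·75 − 22·17
1 = −22·317 + 93·75
1 = 93·709 − 208·317
1 = −208·1026 + 301·709
1 = 301·24307 − 7131·1026
So 1026·(-7131) ≡ 1 (mod 24307), giving 1026⁻¹ ≡ 17176.
x ≡ 1026⁻¹·20670 ≡ 17176·20670 ≡ 24185 (mod 24307).

24185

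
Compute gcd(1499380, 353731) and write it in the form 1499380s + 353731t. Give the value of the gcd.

1

Repeated division:
1499380 = 4·353731 + 84456
353731 = 4·84456 + 15907
84456 = 5·15907 + 4921
15907 = 3·4921 + 1144
4921 = 4·1144 + 345
1144 = 3·345 + 109
345 = 3·109 + 18
109 = 6·18 + 1
18 = 18·1 + 0
gcd(1499380, 353731) = 1.
Back-substituting:
1 = 109 − 6·18
1 = −6·345 + 19·109
1 = 19·1144 − 63·345
1 = −63·4921 + 271·1144
1 = 271·15907 − 876·4921
1 = −876·84456 + 4651·15907
1 = 4651·353731 − 19480·84456
1 = −19480·1499380 + 82571·353731
So 1 = (-19480)·1499380 + (82571)·353731.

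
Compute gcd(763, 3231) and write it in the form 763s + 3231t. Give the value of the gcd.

Euclidean algorithm:
3231 = 4*763 + 179
763 = 4*179 + 47
179 = 3*47 + 38
47 = 1*38 + 9
38 = 4*9 + 2
9 = 4*2 + 1
2 = 2*1 + 0
gcd(763, 3231) = 1.
Working backward:
1 = 9 − 4·2
1 = −4·38 + 17·9
1 = 17·47 − 21·38
1 = −21·179 + 80·47
1 = 80·763 − 341·179
1 = −341·3231 + 1444·763
So 1 = (-341)·3231 + (1444)·763.

1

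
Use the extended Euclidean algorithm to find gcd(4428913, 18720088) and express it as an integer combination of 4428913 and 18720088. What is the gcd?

Repeated division:
18720088 = 4×4428913 + 1004436
4428913 = 4×1004436 + 411169
1004436 = 2×411169 + 182098
411169 = 2×182098 + 46973
182098 = 3×46973 + 41179
46973 = 1×41179 + 5794
41179 = 7×5794 + 621
5794 = 9×621 + 205
621 = 3×205 + 6
205 = 34×6 + 1
6 = 6×1 + 0
gcd(4428913, 18720088) = 1.
Express as a combination:
1 = 205 − 34·6
1 = −34·621 + 103·205
1 = 103·5794 − 961·621
1 = −961·41179 + 6830·5794
1 = 6830·46973 − 7791·41179
1 = −7791·182098 + 30203·46973
1 = 30203·411169 − 68197·182098
1 = −68197·1004436 + 166597·411169
1 = 166597·4428913 − 734585·1004436
1 = −734585·18720088 + 3104937·4428913
So 1 = (-734585)·18720088 + (3104937)·4428913.

1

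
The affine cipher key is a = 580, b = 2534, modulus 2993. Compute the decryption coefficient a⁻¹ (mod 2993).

1770

Extended Euclidean algorithm:
2993 = 5·580 + 93
580 = 6·93 + 22
93 = 4·22 + 5
22 = 4·5 + 2
5 = 2·2 + 1
2 = 2·1 + 0
Since gcd(580, 2993) = 1, back-substitute to write 1 as a combination:
1 = 5 − 2·2
1 = −2·22 + 9·5
1 = 9·93 − 38·22
1 = −38·580 + 237·93
1 = 237·2993 − 1223·580
So 580·(-1223) ≡ 1 (mod 2993), and -1223 ≡ 1770 (mod 2993).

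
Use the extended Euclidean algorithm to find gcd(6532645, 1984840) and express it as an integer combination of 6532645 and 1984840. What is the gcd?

5

Apply Euclid's algorithm to 6532645 and 1984840:
6532645 = 3*1984840 + 578125
1984840 = 3*578125 + 250465
578125 = 2*250465 + 77195
250465 = 3*77195 + 18880
77195 = 4*18880 + 1675
18880 = 11*1675 + 455
1675 = 3*455 + 310
455 = 1*310 + 145
310 = 2*145 + 20
145 = 7*20 + 5
20 = 4*5 + 0
gcd(6532645, 1984840) = 5.
Back-substituting:
5 = 145 − 7·20
5 = −7·310 + 15·145
5 = 15·455 − 22·310
5 = −22·1675 + 81·455
5 = 81·18880 − 913·1675
5 = −913·77195 + 3733·18880
5 = 3733·250465 − 12112·77195
5 = −12112·578125 + 27957·250465
5 = 27957·1984840 − 95983·578125
5 = −95983·6532645 + 315906·1984840
So 5 = (-95983)·6532645 + (315906)·1984840.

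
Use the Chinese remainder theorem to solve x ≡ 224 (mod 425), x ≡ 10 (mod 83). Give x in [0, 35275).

19349

Write x = 224 + 425·k. Then 425·k ≡ 10 − 224 ≡ 35 (mod 83).
Need 425⁻¹ mod 83. Extended Euclid on (83, 10):
83 = 8*10 + 3
10 = 3*3 + 1
3 = 3*1 + 0
Back-substitute:
1 = 10 − 3·3
1 = −3·83 + 25·10
425⁻¹ ≡ 25 (mod 83), so k ≡ 25·35 ≡ 45 (mod 83).
x = 224 + 425·45 = 19349.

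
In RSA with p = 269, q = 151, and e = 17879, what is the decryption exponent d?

19919

φ(n) = (p−1)(q−1) = 268·150 = 40200.
Need d with 17879·d ≡ 1 (mod 40200). Apply the extended Euclidean algorithm:
40200 = 2·17879 + 4442
17879 = 4·4442 + 111
4442 = 40·111 + 2
111 = 55·2 + 1
2 = 2·1 + 0
Back-substitute:
1 = 111 − 55·2
1 = −55·4442 + 2201·111
1 = 2201·17879 − 8859·4442
1 = −8859·40200 + 19919·17879
So 17879·19919 ≡ 1 (mod 40200), hence d = 19919.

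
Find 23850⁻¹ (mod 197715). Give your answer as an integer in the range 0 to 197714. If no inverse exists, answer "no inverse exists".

no inverse exists

Euclidean algorithm on 197715, 23850:
197715 = 8*23850 + 6915
23850 = 3*6915 + 3105
6915 = 2*3105 + 705
3105 = 4*705 + 285
705 = 2*285 + 135
285 = 2*135 + 15
135 = 9*15 + 0
Since gcd = 15 > 1, 23850 is not a unit mod 197715.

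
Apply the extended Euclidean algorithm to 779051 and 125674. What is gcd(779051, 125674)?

1

Apply Euclid's algorithm to 779051 and 125674:
779051 = 6×125674 + 25007
125674 = 5×25007 + 639
25007 = 39×639 + 86
639 = 7×86 + 37
86 = 2×37 + 12
37 = 3×12 + 1
12 = 12×1 + 0
gcd(779051, 125674) = 1.
Express as a combination:
1 = 37 − 3·12
1 = −3·86 + 7·37
1 = 7·639 − 52·86
1 = −52·25007 + 2035·639
1 = 2035·125674 − 10227·25007
1 = −10227·779051 + 63397·125674
So 1 = (-10227)·779051 + (63397)·125674.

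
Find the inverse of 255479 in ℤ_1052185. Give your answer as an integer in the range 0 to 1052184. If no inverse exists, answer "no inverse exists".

Run Euclid on (1052185, 255479):
1052185 = 4*255479 + 30269
255479 = 8*30269 + 13327
30269 = 2*13327 + 3615
13327 = 3*3615 + 2482
3615 = 1*2482 + 1133
2482 = 2*1133 + 216
1133 = 5*216 + 53
216 = 4*53 + 4
53 = 13*4 + 1
4 = 4*1 + 0
gcd = 1, so the inverse exists. Back-substitute:
1 = 53 − 13·4
1 = −13·216 + 53·53
1 = 53·1133 − 278·216
1 = −278·2482 + 609·1133
1 = 609·3615 − 887·2482
1 = −887·13327 + 3270·3615
1 = 3270·30269 − 7427·13327
1 = −7427·255479 + 62686·30269
1 = 62686·1052185 − 258171·255479
Thus 255479·(-258171) ≡ 1 (mod 1052185); reducing, -258171 mod 1052185 = 794014.

794014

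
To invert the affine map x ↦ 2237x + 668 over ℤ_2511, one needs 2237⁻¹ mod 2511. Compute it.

614

Extended Euclidean algorithm:
2511 = 1*2237 + 274
2237 = 8*274 + 45
274 = 6*45 + 4
45 = 11*4 + 1
4 = 4*1 + 0
gcd = 1, so the inverse exists. Back-substitute:
1 = 45 − 11·4
1 = −11·274 + 67·45
1 = 67·2237 − 547·274
1 = −547·2511 + 614·2237
So 2237·614 ≡ 1 (mod 2511).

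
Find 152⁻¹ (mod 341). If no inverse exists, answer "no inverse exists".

Run Euclid on (341, 152):
341 = 2×152 + 37
152 = 4×37 + 4
37 = 9×4 + 1
4 = 4×1 + 0
Since gcd(152, 341) = 1, back-substitute to write 1 as a combination:
1 = 37 − 9·4
1 = −9·152 + 37·37
1 = 37·341 − 83·152
So 152·(-83) ≡ 1 (mod 341), and -83 ≡ 258 (mod 341).

258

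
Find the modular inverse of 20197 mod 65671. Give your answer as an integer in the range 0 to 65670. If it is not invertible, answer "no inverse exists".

Apply the Euclidean algorithm to 65671 and 20197:
65671 = 3·20197 + 5080
20197 = 3·5080 + 4957
5080 = 1·4957 + 123
4957 = 40·123 + 37
123 = 3·37 + 12
37 = 3·12 + 1
12 = 12·1 + 0
The gcd is 1. Working backward:
1 = 37 − 3·12
1 = −3·123 + 10·37
1 = 10·4957 − 403·123
1 = −403·5080 + 413·4957
1 = 413·20197 − 1642·5080
1 = −1642·65671 + 5339·20197
So 20197·5339 ≡ 1 (mod 65671).

5339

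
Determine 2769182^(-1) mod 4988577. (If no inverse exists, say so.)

Extended Euclidean algorithm:
4988577 = 1·2769182 + 2219395
2769182 = 1·2219395 + 549787
2219395 = 4·549787 + 20247
549787 = 27·20247 + 3118
20247 = 6·3118 + 1539
3118 = 2·1539 + 40
1539 = 38·40 + 19
40 = 2·19 + 2
19 = 9·2 + 1
2 = 2·1 + 0
gcd = 1, so the inverse exists. Back-substitute:
1 = 19 − 9·2
1 = −9·40 + 19·19
1 = 19·1539 − 731·40
1 = −731·3118 + 1481·1539
1 = 1481·20247 − 9617·3118
1 = −9617·549787 + 261140·20247
1 = 261140·2219395 − 1054177·549787
1 = −1054177·2769182 + 1315317·2219395
1 = 1315317·4988577 − 2369494·2769182
Thus 2769182·(-2369494) ≡ 1 (mod 4988577); reducing, -2369494 mod 4988577 = 2619083.

2619083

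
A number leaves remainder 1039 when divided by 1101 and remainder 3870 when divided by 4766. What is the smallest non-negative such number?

Write x = 1039 + 1101·k. Then 1101·k ≡ 3870 − 1039 ≡ 2831 (mod 4766).
Need 1101⁻¹ mod 4766. Extended Euclid on (4766, 1101):
4766 = 4*1101 + 362
1101 = 3*362 + 15
362 = 24*15 + 2
15 = 7*2 + 1
2 = 2*1 + 0
Back-substitute:
1 = 15 − 7·2
1 = −7·362 + 169·15
1 = 169·1101 − 514·362
1 = −514·4766 + 2225·1101
1101⁻¹ ≡ 2225 (mod 4766), so k ≡ 2225·2831 ≡ 3089 (mod 4766).
x = 1039 + 1101·3089 = 3402028.

3402028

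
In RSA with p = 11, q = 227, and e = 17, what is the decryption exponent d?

133

φ(n) = (p−1)(q−1) = 10·226 = 2260.
Need d with 17·d ≡ 1 (mod 2260). Apply the extended Euclidean algorithm:
2260 = 132×17 + 16
17 = 1×16 + 1
16 = 16×1 + 0
Back-substitute:
1 = 17 − 16
1 = −2260 + 133·17
So 17·133 ≡ 1 (mod 2260), hence d = 133.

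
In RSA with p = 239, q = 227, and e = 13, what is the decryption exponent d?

45513

φ(n) = (p−1)(q−1) = 238·226 = 53788.
Need d with 13·d ≡ 1 (mod 53788). Apply the extended Euclidean algorithm:
53788 = 4137·13 + 7
13 = 1·7 + 6
7 = 1·6 + 1
6 = 6·1 + 0
Back-substitute:
1 = 7 − 6
1 = −13 + 2·7
1 = 2·53788 − 8275·13
So 13·(-8275) ≡ 1 (mod 53788), hence d ≡ -8275 ≡ 45513 (mod 53788).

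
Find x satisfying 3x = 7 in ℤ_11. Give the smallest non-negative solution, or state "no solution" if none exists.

6

First find gcd(3, 11):
11 = 3*3 + 2
3 = 1*2 + 1
2 = 2*1 + 0
gcd = 1, so a unique solution mod 11 exists.
Back-substitute for the Bézout coefficients:
1 = 3 − 2
1 = −11 + 4·3
So 3·(4) ≡ 1 (mod 11), giving 3⁻¹ ≡ 4.
x ≡ 3⁻¹·7 ≡ 4·7 ≡ 6 (mod 11).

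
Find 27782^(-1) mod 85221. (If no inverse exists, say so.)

Apply the Euclidean algorithm to 85221 and 27782:
85221 = 3×27782 + 1875
27782 = 14×1875 + 1532
1875 = 1×1532 + 343
1532 = 4×343 + 160
343 = 2×160 + 23
160 = 6×23 + 22
23 = 1×22 + 1
22 = 22×1 + 0
gcd = 1, so the inverse exists. Back-substitute:
1 = 23 − 22
1 = −160 + 7·23
1 = 7·343 − 15·160
1 = −15·1532 + 67·343
1 = 67·1875 − 82·1532
1 = −82·27782 + 1215·1875
1 = 1215·85221 − 3727·27782
So 27782·(-3727) ≡ 1 (mod 85221), and -3727 ≡ 81494 (mod 85221).

81494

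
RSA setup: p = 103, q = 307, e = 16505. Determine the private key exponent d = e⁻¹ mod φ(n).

φ(n) = (p−1)(q−1) = 102·306 = 31212.
Need d with 16505·d ≡ 1 (mod 31212). Apply the extended Euclidean algorithm:
31212 = 1·16505 + 14707
16505 = 1·14707 + 1798
14707 = 8·1798 + 323
1798 = 5·323 + 183
323 = 1·183 + 140
183 = 1·140 + 43
140 = 3·43 + 11
43 = 3·11 + 10
11 = 1·10 + 1
10 = 10·1 + 0
Back-substitute:
1 = 11 − 10
1 = −43 + 4·11
1 = 4·140 − 13·43
1 = −13·183 + 17·140
1 = 17·323 − 30·183
1 = −30·1798 + 167·323
1 = 167·14707 − 1366·1798
1 = −1366·16505 + 1533·14707
1 = 1533·31212 − 2899·16505
So 16505·(-2899) ≡ 1 (mod 31212), hence d ≡ -2899 ≡ 28313 (mod 31212).

28313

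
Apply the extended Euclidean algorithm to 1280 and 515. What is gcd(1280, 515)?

Repeated division:
1280 = 2×515 + 250
515 = 2×250 + 15
250 = 16×15 + 10
15 = 1×10 + 5
10 = 2×5 + 0
gcd(1280, 515) = 5.
Back-substituting:
5 = 15 − 10
5 = −250 + 17·15
5 = 17·515 − 35·250
5 = −35·1280 + 87·515
So 5 = (-35)·1280 + (87)·515.

5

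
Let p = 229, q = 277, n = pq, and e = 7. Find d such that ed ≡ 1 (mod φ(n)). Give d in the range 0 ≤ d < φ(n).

φ(n) = (p−1)(q−1) = 228·276 = 62928.
Need d with 7·d ≡ 1 (mod 62928). Apply the extended Euclidean algorithm:
62928 = 8989·7 + 5
7 = 1·5 + 2
5 = 2·2 + 1
2 = 2·1 + 0
Back-substitute:
1 = 5 − 2·2
1 = −2·7 + 3·5
1 = 3·62928 − 26969·7
So 7·(-26969) ≡ 1 (mod 62928), hence d ≡ -26969 ≡ 35959 (mod 62928).

35959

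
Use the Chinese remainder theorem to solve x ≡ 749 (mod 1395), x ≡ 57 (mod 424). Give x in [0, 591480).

Write x = 749 + 1395·k. Then 1395·k ≡ 57 − 749 ≡ 156 (mod 424).
Need 1395⁻¹ mod 424. Extended Euclid on (424, 123):
424 = 3*123 + 55
123 = 2*55 + 13
55 = 4*13 + 3
13 = 4*3 + 1
3 = 3*1 + 0
Back-substitute:
1 = 13 − 4·3
1 = −4·55 + 17·13
1 = 17·123 − 38·55
1 = −38·424 + 131·123
1395⁻¹ ≡ 131 (mod 424), so k ≡ 131·156 ≡ 84 (mod 424).
x = 749 + 1395·84 = 117929.

117929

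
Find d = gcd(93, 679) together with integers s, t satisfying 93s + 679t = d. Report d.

1

Euclidean algorithm:
679 = 7·93 + 28
93 = 3·28 + 9
28 = 3·9 + 1
9 = 9·1 + 0
gcd(93, 679) = 1.
Express as a combination:
1 = 28 − 3·9
1 = −3·93 + 10·28
1 = 10·679 − 73·93
So 1 = (10)·679 + (-73)·93.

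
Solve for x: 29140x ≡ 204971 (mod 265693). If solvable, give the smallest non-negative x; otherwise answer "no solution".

First find gcd(29140, 265693):
265693 = 9×29140 + 3433
29140 = 8×3433 + 1676
3433 = 2×1676 + 81
1676 = 20×81 + 56
81 = 1×56 + 25
56 = 2×25 + 6
25 = 4×6 + 1
6 = 6×1 + 0
gcd = 1, so a unique solution mod 265693 exists.
Back-substitute for the Bézout coefficients:
1 = 25 − 4·6
1 = −4·56 + 9·25
1 = 9·81 − 13·56
1 = −13·1676 + 269·81
1 = 269·3433 − 551·1676
1 = −551·29140 + 4677·3433
1 = 4677·265693 − 42644·29140
So 29140·(-42644) ≡ 1 (mod 265693), giving 29140⁻¹ ≡ 223049.
x ≡ 29140⁻¹·204971 ≡ 223049·204971 ≡ 250683 (mod 265693).

250683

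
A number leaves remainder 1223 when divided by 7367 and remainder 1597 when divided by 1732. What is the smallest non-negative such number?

Write x = 1223 + 7367·k. Then 7367·k ≡ 1597 − 1223 ≡ 374 (mod 1732).
Need 7367⁻¹ mod 1732. Extended Euclid on (1732, 439):
1732 = 3*439 + 415
439 = 1*415 + 24
415 = 17*24 + 7
24 = 3*7 + 3
7 = 2*3 + 1
3 = 3*1 + 0
Back-substitute:
1 = 7 − 2·3
1 = −2·24 + 7·7
1 = 7·415 − 121·24
1 = −121·439 + 128·415
1 = 128·1732 − 505·439
7367⁻¹ ≡ 1227 (mod 1732), so k ≡ 1227·374 ≡ 1650 (mod 1732).
x = 1223 + 7367·1650 = 12156773.

12156773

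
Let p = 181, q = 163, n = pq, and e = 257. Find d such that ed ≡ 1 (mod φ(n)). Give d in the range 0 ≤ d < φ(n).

23033

φ(n) = (p−1)(q−1) = 180·162 = 29160.
Need d with 257·d ≡ 1 (mod 29160). Apply the extended Euclidean algorithm:
29160 = 113*257 + 119
257 = 2*119 + 19
119 = 6*19 + 5
19 = 3*5 + 4
5 = 1*4 + 1
4 = 4*1 + 0
Back-substitute:
1 = 5 − 4
1 = −19 + 4·5
1 = 4·119 − 25·19
1 = −25·257 + 54·119
1 = 54·29160 − 6127·257
So 257·(-6127) ≡ 1 (mod 29160), hence d ≡ -6127 ≡ 23033 (mod 29160).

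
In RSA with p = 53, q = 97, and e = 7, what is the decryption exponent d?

φ(n) = (p−1)(q−1) = 52·96 = 4992.
Need d with 7·d ≡ 1 (mod 4992). Apply the extended Euclidean algorithm:
4992 = 713×7 + 1
7 = 7×1 + 0
Back-substitute:
1 = 4992 − 713·7
So 7·(-713) ≡ 1 (mod 4992), hence d ≡ -713 ≡ 4279 (mod 4992).

4279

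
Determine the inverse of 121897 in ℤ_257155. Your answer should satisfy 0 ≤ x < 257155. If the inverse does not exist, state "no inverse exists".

149643

Extended Euclidean algorithm:
257155 = 2*121897 + 13361
121897 = 9*13361 + 1648
13361 = 8*1648 + 177
1648 = 9*177 + 55
177 = 3*55 + 12
55 = 4*12 + 7
12 = 1*7 + 5
7 = 1*5 + 2
5 = 2*2 + 1
2 = 2*1 + 0
The gcd is 1. Working backward:
1 = 5 − 2·2
1 = −2·7 + 3·5
1 = 3·12 − 5·7
1 = −5·55 + 23·12
1 = 23·177 − 74·55
1 = −74·1648 + 689·177
1 = 689·13361 − 5586·1648
1 = −5586·121897 + 50963·13361
1 = 50963·257155 − 107512·121897
Hence 121897⁻¹ ≡ -107512 ≡ 149643 (mod 257155).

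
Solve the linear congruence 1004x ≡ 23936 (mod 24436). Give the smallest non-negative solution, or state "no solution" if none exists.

754

First find gcd(1004, 24436):
24436 = 24·1004 + 340
1004 = 2·340 + 324
340 = 1·324 + 16
324 = 20·16 + 4
16 = 4·4 + 0
gcd = 4 and 4 | 23936, so solutions exist. Divide through by 4: 251x ≡ 5984 (mod 6109).
Now find 251⁻¹ mod 6109:
6109 = 24*251 + 85
251 = 2*85 + 81
85 = 1*81 + 4
81 = 20*4 + 1
4 = 4*1 + 0
Back-substitute:
1 = 81 − 20·4
1 = −20·85 + 21·81
1 = 21·251 − 62·85
1 = −62·6109 + 1509·251
So 251⁻¹ ≡ 1509 (mod 6109).
Then x ≡ 1509·5984 ≡ 754 (mod 6109); the smallest non-negative solution is x = 754.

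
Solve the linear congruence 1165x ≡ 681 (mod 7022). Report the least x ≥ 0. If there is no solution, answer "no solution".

2725

First find gcd(1165, 7022):
7022 = 6·1165 + 32
1165 = 36·32 + 13
32 = 2·13 + 6
13 = 2·6 + 1
6 = 6·1 + 0
gcd = 1, so a unique solution mod 7022 exists.
Back-substitute for the Bézout coefficients:
1 = 13 − 2·6
1 = −2·32 + 5·13
1 = 5·1165 − 182·32
1 = −182·7022 + 1097·1165
So 1165·(1097) ≡ 1 (mod 7022), giving 1165⁻¹ ≡ 1097.
x ≡ 1165⁻¹·681 ≡ 1097·681 ≡ 2725 (mod 7022).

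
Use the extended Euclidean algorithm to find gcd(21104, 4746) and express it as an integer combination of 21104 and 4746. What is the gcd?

Euclidean algorithm:
21104 = 4*4746 + 2120
4746 = 2*2120 + 506
2120 = 4*506 + 96
506 = 5*96 + 26
96 = 3*26 + 18
26 = 1*18 + 8
18 = 2*8 + 2
8 = 4*2 + 0
gcd(21104, 4746) = 2.
Express as a combination:
2 = 18 − 2·8
2 = −2·26 + 3·18
2 = 3·96 − 11·26
2 = −11·506 + 58·96
2 = 58·2120 − 243·506
2 = −243·4746 + 544·2120
2 = 544·21104 − 2419·4746
So 2 = (544)·21104 + (-2419)·4746.

2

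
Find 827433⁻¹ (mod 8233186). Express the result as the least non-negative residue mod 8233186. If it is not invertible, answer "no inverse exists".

7296487

Run Euclid on (8233186, 827433):
8233186 = 9·827433 + 786289
827433 = 1·786289 + 41144
786289 = 19·41144 + 4553
41144 = 9·4553 + 167
4553 = 27·167 + 44
167 = 3·44 + 35
44 = 1·35 + 9
35 = 3·9 + 8
9 = 1·8 + 1
8 = 8·1 + 0
gcd = 1, so the inverse exists. Back-substitute:
1 = 9 − 8
1 = −35 + 4·9
1 = 4·44 − 5·35
1 = −5·167 + 19·44
1 = 19·4553 − 518·167
1 = −518·41144 + 4681·4553
1 = 4681·786289 − 89457·41144
1 = −89457·827433 + 94138·786289
1 = 94138·8233186 − 936699·827433
Hence 827433⁻¹ ≡ -936699 ≡ 7296487 (mod 8233186).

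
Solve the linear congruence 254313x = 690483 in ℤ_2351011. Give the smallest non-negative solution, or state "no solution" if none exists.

First find gcd(254313, 2351011):
2351011 = 9×254313 + 62194
254313 = 4×62194 + 5537
62194 = 11×5537 + 1287
5537 = 4×1287 + 389
1287 = 3×389 + 120
389 = 3×120 + 29
120 = 4×29 + 4
29 = 7×4 + 1
4 = 4×1 + 0
gcd = 1, so a unique solution mod 2351011 exists.
Back-substitute for the Bézout coefficients:
1 = 29 − 7·4
1 = −7·120 + 29·29
1 = 29·389 − 94·120
1 = −94·1287 + 311·389
1 = 311·5537 − 1338·1287
1 = −1338·62194 + 15029·5537
1 = 15029·254313 − 61454·62194
1 = −61454·2351011 + 568115·254313
So 254313·(568115) ≡ 1 (mod 2351011), giving 254313⁻¹ ≡ 568115.
x ≡ 254313⁻¹·690483 ≡ 568115·690483 ≡ 511162 (mod 2351011).

511162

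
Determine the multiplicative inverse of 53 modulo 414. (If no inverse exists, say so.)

gcd(414, 53) by repeated division:
414 = 7*53 + 43
53 = 1*43 + 10
43 = 4*10 + 3
10 = 3*3 + 1
3 = 3*1 + 0
Since gcd(53, 414) = 1, back-substitute to write 1 as a combination:
1 = 10 − 3·3
1 = −3·43 + 13·10
1 = 13·53 − 16·43
1 = −16·414 + 125·53
So 53·125 ≡ 1 (mod 414).

125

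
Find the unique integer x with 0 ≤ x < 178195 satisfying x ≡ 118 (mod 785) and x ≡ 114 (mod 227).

Write x = 118 + 785·k. Then 785·k ≡ 114 − 118 ≡ 223 (mod 227).
Need 785⁻¹ mod 227. Extended Euclid on (227, 104):
227 = 2*104 + 19
104 = 5*19 + 9
19 = 2*9 + 1
9 = 9*1 + 0
Back-substitute:
1 = 19 − 2·9
1 = −2·104 + 11·19
1 = 11·227 − 24·104
785⁻¹ ≡ 203 (mod 227), so k ≡ 203·223 ≡ 96 (mod 227).
x = 118 + 785·96 = 75478.

75478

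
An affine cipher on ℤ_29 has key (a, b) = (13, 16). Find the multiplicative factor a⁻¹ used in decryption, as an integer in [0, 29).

Apply the Euclidean algorithm to 29 and 13:
29 = 2*13 + 3
13 = 4*3 + 1
3 = 3*1 + 0
gcd = 1, so the inverse exists. Back-substitute:
1 = 13 − 4·3
1 = −4·29 + 9·13
So 13·9 ≡ 1 (mod 29).

9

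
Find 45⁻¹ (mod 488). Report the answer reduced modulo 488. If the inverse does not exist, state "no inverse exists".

Extended Euclidean algorithm:
488 = 10*45 + 38
45 = 1*38 + 7
38 = 5*7 + 3
7 = 2*3 + 1
3 = 3*1 + 0
gcd = 1, so the inverse exists. Back-substitute:
1 = 7 − 2·3
1 = −2·38 + 11·7
1 = 11·45 − 13·38
1 = −13·488 + 141·45
So 45·141 ≡ 1 (mod 488).

141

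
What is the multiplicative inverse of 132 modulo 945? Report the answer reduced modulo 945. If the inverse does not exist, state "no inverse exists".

no inverse exists

Euclidean algorithm on 945, 132:
945 = 7·132 + 21
132 = 6·21 + 6
21 = 3·6 + 3
6 = 2·3 + 0
Since gcd = 3 > 1, 132 is not a unit mod 945.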